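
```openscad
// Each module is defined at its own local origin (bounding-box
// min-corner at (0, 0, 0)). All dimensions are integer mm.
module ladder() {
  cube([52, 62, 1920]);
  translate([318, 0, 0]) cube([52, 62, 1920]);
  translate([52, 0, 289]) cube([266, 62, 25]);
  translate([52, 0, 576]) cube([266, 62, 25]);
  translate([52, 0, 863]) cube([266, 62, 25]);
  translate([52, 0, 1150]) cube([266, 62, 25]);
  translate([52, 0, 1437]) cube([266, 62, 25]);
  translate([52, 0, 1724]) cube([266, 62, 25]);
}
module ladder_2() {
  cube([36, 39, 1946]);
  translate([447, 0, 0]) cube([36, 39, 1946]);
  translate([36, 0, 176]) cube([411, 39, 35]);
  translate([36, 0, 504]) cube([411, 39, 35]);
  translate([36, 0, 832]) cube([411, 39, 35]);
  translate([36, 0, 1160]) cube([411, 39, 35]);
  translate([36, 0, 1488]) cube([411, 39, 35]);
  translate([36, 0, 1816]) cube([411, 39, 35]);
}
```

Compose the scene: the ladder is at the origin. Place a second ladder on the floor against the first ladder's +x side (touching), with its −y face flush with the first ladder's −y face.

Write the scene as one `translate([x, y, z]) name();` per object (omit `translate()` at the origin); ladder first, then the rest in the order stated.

ladder();
translate([370, 0, 0]) ladder_2();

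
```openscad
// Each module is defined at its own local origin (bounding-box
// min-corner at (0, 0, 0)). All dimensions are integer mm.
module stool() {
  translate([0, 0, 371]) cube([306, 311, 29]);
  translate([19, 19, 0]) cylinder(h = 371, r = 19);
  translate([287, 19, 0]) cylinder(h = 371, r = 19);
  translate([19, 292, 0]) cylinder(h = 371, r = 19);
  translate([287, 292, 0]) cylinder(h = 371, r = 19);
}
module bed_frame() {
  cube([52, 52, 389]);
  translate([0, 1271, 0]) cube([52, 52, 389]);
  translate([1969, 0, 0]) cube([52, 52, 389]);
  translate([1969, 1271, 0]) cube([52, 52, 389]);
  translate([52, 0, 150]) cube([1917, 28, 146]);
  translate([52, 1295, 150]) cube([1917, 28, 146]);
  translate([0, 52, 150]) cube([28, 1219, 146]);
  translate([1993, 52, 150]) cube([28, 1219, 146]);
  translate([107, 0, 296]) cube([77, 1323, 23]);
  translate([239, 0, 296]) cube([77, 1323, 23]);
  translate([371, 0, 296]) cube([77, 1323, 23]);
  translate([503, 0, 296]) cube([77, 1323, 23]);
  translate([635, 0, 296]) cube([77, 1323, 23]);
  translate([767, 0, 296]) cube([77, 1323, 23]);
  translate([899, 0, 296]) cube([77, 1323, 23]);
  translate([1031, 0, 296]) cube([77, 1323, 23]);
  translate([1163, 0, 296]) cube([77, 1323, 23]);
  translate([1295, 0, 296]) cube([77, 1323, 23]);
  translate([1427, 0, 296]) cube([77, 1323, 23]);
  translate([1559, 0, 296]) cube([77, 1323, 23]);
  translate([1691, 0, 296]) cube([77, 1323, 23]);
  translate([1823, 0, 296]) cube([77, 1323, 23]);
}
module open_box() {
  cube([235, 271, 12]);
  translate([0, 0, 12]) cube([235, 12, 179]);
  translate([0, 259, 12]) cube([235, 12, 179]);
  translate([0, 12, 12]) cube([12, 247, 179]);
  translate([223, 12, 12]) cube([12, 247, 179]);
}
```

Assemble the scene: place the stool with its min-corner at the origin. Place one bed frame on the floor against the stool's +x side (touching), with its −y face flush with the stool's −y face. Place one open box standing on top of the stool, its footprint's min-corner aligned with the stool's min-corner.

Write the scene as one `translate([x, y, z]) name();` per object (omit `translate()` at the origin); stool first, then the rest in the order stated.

stool();
translate([306, 0, 0]) bed_frame();
translate([0, 0, 400]) open_box();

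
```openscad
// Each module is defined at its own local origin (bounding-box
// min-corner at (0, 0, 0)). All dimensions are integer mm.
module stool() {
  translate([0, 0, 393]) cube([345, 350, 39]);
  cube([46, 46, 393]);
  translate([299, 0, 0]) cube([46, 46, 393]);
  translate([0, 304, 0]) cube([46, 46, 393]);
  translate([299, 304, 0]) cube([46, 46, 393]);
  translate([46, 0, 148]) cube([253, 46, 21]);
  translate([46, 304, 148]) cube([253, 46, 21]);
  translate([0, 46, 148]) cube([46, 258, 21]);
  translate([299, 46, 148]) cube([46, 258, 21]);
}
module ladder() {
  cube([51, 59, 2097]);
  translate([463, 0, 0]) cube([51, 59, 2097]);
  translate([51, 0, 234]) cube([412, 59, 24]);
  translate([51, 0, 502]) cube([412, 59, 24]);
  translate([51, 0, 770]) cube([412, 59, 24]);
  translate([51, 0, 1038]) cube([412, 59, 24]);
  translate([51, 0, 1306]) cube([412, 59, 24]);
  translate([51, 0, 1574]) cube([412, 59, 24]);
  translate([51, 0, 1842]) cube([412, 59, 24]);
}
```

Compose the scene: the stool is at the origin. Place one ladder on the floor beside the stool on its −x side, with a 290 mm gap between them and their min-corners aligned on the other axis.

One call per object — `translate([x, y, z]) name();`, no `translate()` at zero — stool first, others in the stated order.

stool();
translate([-804, 0, 0]) ladder();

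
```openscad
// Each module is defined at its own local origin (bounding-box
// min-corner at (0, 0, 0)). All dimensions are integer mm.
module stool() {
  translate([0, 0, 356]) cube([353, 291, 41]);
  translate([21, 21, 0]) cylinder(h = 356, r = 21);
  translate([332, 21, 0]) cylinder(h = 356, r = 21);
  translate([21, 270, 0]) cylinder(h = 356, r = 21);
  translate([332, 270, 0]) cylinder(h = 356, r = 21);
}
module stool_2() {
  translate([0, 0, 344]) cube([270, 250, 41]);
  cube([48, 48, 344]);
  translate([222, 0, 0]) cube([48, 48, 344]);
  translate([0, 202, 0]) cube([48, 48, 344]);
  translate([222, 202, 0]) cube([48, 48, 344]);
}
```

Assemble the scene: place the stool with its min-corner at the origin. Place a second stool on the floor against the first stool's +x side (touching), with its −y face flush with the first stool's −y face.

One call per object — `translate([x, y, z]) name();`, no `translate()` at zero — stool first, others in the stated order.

stool();
translate([353, 0, 0]) stool_2();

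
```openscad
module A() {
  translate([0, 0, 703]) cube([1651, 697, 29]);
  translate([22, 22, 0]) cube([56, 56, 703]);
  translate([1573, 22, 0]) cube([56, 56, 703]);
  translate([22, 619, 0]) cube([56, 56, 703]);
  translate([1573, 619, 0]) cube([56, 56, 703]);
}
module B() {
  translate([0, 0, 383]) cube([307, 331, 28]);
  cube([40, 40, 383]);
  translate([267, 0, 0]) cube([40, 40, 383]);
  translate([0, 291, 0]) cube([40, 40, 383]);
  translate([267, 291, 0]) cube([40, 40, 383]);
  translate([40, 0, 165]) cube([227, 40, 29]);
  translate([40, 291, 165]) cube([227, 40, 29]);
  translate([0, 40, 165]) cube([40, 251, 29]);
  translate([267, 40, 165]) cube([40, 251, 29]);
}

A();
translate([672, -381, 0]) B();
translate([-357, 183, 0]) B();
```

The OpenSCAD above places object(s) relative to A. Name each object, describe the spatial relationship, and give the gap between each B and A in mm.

A is a table. B is a stool. Two stools sit around the table at the −y, −x sides. The gap between each stool and the table is 50 mm.

Each stool's nearest face is 50 mm from the table's bounding box.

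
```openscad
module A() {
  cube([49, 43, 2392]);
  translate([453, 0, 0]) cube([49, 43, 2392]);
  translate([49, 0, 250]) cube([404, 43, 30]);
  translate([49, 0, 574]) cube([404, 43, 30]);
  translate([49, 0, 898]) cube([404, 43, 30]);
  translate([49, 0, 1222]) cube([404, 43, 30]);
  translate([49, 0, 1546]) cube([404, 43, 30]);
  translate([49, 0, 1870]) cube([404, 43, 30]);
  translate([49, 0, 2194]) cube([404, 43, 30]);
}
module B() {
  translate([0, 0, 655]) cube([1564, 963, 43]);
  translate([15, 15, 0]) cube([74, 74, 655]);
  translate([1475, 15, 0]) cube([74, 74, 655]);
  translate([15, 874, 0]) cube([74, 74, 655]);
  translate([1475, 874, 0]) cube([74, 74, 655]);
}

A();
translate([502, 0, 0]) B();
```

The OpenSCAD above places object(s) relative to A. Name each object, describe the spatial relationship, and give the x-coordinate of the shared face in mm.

A is a ladder. B is a table. The table is against the ladder's +x side, with their −y faces flush. The x-coordinate of the shared face is 502 mm.

The ladder's +x face and the table's −x face are both at x = 502 mm.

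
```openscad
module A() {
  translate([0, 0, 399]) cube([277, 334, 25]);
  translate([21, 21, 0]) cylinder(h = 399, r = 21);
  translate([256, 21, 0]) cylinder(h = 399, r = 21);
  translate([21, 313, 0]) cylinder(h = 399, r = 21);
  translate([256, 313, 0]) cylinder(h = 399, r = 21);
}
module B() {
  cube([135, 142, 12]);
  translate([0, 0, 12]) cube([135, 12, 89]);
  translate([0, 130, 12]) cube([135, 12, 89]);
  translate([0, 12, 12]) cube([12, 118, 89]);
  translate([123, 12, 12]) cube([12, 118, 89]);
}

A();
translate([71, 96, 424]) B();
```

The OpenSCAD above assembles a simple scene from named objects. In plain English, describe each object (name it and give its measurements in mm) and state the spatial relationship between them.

A is a simple wooden stool: a rectangular seat 277 mm (x) by 334 mm (y), 25 mm thick, top face at z = 424 mm, on four round legs, each 42 mm in diameter. The legs rest on z = 0, each leg's axis is inset half a diameter from the nearest pair of seat edges (so the leg's bounding box is flush with the corner).

B is an open-topped rectangular box: outside dimensions 135×142×101 mm, with a uniform wall and base thickness of 12 mm. The base is a full 135×142 slab on the floor; four walls sit on top of the base. The front and back walls (the −y and +y sides) span the full width; the two side walls fit between them.

The open box is on top of the stool, centred.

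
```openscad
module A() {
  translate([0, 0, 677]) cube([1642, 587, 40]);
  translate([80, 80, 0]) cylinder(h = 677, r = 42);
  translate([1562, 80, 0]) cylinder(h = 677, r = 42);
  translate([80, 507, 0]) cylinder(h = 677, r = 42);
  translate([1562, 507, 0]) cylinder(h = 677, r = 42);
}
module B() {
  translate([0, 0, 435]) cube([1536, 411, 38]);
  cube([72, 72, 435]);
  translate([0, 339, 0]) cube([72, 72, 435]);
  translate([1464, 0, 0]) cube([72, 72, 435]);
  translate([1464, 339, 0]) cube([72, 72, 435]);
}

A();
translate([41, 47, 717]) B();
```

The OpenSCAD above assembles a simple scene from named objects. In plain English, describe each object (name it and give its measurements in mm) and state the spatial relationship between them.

A is a rectangular dining table. The top is 1642×587×40 mm with its upper surface at z = 717 mm. It stands on four round legs of 84 mm diameter, each leg's bounding box inset 38 mm from the nearest pair of top edges, running from the floor to the underside of the top.

B is a bench: a 1536×411 mm seat slab, 38 mm thick, top at z = 473 mm, on four 72×72 mm square legs flush with the seat corners and standing on z = 0.

The bench is on top of the table.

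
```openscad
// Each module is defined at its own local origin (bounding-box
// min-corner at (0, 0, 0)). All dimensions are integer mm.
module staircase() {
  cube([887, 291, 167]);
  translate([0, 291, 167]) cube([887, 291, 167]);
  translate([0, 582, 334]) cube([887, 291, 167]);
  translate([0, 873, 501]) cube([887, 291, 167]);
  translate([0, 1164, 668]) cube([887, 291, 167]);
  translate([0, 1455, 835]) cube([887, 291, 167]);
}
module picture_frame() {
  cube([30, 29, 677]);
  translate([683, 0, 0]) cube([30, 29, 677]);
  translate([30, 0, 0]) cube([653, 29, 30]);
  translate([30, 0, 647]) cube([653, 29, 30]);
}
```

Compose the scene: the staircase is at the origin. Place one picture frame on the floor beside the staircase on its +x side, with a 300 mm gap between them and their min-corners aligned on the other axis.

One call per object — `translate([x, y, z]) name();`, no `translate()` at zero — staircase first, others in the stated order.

staircase();
translate([1187, 0, 0]) picture_frame();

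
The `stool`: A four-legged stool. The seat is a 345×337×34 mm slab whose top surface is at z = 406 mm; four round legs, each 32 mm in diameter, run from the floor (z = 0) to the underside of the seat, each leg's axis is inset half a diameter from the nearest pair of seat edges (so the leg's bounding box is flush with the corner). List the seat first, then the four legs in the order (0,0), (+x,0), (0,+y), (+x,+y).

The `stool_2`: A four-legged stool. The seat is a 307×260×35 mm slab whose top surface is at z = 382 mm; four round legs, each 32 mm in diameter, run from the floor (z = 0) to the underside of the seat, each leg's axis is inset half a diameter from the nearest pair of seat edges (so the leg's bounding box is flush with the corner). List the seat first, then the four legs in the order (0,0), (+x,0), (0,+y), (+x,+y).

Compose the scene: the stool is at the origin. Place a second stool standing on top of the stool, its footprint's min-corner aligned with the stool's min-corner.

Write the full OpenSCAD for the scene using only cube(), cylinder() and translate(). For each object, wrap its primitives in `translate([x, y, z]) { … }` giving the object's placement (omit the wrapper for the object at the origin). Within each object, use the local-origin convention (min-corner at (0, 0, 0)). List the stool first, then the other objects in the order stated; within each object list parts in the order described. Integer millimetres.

translate([0, 0, 372]) cube([345, 337, 34]);
translate([16, 16, 0]) cylinder(h = 372, r = 16);
translate([329, 16, 0]) cylinder(h = 372, r = 16);
translate([16, 321, 0]) cylinder(h = 372, r = 16);
translate([329, 321, 0]) cylinder(h = 372, r = 16);
translate([0, 0, 406]) {
  translate([0, 0, 347]) cube([307, 260, 35]);
  translate([16, 16, 0]) cylinder(h = 347, r = 16);
  translate([291, 16, 0]) cylinder(h = 347, r = 16);
  translate([16, 244, 0]) cylinder(h = 347, r = 16);
  translate([291, 244, 0]) cylinder(h = 347, r = 16);
}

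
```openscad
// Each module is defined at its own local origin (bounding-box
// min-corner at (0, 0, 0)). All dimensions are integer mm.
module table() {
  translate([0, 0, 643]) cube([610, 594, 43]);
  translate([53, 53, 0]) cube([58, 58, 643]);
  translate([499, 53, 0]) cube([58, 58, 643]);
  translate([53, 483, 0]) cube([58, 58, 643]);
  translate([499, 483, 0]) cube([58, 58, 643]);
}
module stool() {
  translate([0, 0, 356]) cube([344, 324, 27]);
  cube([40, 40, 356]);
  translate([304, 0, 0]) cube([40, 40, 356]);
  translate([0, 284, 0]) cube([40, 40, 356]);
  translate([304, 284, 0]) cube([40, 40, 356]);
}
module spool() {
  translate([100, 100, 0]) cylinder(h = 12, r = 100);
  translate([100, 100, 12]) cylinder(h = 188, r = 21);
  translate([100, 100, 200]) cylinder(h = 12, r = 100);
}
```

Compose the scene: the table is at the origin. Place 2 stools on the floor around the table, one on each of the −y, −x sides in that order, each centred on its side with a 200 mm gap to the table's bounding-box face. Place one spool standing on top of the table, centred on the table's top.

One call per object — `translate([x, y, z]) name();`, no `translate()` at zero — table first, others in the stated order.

table();
translate([133, -524, 0]) stool();
translate([-544, 135, 0]) stool();
translate([205, 197, 686]) spool();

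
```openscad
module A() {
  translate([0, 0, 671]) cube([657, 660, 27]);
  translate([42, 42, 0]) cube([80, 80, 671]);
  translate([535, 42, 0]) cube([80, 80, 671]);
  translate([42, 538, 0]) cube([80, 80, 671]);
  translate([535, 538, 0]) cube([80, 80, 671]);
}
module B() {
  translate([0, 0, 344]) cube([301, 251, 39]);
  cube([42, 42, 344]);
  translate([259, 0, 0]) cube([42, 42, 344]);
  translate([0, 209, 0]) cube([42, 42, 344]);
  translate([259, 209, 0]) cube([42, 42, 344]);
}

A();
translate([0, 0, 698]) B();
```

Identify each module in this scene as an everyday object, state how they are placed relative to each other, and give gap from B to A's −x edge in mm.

The stool's min-x is at 0; the table's min-x is 0; gap = 0 mm.

A is a table. B is a stool. The stool is on top of the table. The gap from the stool to the table's −x edge is 0 mm.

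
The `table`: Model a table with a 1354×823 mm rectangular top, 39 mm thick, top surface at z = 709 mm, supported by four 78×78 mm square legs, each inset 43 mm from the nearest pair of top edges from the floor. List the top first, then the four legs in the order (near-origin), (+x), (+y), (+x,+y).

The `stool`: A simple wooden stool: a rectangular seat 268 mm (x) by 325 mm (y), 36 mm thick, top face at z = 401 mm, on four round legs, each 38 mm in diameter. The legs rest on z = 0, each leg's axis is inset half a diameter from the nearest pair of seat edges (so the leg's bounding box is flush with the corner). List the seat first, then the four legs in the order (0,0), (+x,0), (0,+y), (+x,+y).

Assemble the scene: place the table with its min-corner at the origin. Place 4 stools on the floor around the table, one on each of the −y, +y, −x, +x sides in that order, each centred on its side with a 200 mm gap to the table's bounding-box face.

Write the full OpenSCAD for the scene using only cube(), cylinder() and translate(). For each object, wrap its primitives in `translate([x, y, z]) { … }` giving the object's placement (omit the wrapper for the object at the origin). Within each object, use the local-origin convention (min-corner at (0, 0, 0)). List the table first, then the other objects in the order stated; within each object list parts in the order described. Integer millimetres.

translate([0, 0, 670]) cube([1354, 823, 39]);
translate([43, 43, 0]) cube([78, 78, 670]);
translate([1233, 43, 0]) cube([78, 78, 670]);
translate([43, 702, 0]) cube([78, 78, 670]);
translate([1233, 702, 0]) cube([78, 78, 670]);
translate([543, -525, 0]) {
  translate([0, 0, 365]) cube([268, 325, 36]);
  translate([19, 19, 0]) cylinder(h = 365, r = 19);
  translate([249, 19, 0]) cylinder(h = 365, r = 19);
  translate([19, 306, 0]) cylinder(h = 365, r = 19);
  translate([249, 306, 0]) cylinder(h = 365, r = 19);
}
translate([543, 1023, 0]) {
  translate([0, 0, 365]) cube([268, 325, 36]);
  translate([19, 19, 0]) cylinder(h = 365, r = 19);
  translate([249, 19, 0]) cylinder(h = 365, r = 19);
  translate([19, 306, 0]) cylinder(h = 365, r = 19);
  translate([249, 306, 0]) cylinder(h = 365, r = 19);
}
translate([-468, 249, 0]) {
  translate([0, 0, 365]) cube([268, 325, 36]);
  translate([19, 19, 0]) cylinder(h = 365, r = 19);
  translate([249, 19, 0]) cylinder(h = 365, r = 19);
  translate([19, 306, 0]) cylinder(h = 365, r = 19);
  translate([249, 306, 0]) cylinder(h = 365, r = 19);
}
translate([1554, 249, 0]) {
  translate([0, 0, 365]) cube([268, 325, 36]);
  translate([19, 19, 0]) cylinder(h = 365, r = 19);
  translate([249, 19, 0]) cylinder(h = 365, r = 19);
  translate([19, 306, 0]) cylinder(h = 365, r = 19);
  translate([249, 306, 0]) cylinder(h = 365, r = 19);
}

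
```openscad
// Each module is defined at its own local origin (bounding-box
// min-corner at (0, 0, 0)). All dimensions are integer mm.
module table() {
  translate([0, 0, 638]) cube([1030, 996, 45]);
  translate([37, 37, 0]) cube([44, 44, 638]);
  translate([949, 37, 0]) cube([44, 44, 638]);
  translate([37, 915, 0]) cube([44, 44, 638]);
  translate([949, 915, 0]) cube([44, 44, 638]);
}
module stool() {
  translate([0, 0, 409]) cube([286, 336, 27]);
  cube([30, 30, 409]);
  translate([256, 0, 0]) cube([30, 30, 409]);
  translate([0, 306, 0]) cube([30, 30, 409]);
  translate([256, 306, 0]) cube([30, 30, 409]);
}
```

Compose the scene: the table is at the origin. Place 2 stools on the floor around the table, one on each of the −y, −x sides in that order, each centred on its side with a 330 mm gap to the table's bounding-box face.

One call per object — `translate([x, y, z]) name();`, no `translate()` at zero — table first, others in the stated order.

table();
translate([372, -666, 0]) stool();
translate([-616, 330, 0]) stool();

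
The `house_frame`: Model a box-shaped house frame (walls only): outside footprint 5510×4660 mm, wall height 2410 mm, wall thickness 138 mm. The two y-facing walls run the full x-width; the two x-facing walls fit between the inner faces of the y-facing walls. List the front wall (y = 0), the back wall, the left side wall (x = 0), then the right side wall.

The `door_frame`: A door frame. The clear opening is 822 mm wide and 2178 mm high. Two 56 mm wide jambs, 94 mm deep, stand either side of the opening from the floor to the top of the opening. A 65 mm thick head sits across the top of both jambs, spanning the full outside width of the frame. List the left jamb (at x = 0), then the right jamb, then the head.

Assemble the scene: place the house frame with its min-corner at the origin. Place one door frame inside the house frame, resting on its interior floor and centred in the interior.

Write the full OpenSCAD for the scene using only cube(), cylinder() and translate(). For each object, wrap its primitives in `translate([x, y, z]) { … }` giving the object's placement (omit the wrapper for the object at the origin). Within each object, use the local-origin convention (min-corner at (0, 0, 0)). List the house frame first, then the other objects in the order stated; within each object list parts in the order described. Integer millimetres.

cube([5510, 138, 2410]);
translate([0, 4522, 0]) cube([5510, 138, 2410]);
translate([0, 138, 0]) cube([138, 4384, 2410]);
translate([5372, 138, 0]) cube([138, 4384, 2410]);
translate([2288, 2283, 0]) {
  cube([56, 94, 2178]);
  translate([878, 0, 0]) cube([56, 94, 2178]);
  translate([0, 0, 2178]) cube([934, 94, 65]);
}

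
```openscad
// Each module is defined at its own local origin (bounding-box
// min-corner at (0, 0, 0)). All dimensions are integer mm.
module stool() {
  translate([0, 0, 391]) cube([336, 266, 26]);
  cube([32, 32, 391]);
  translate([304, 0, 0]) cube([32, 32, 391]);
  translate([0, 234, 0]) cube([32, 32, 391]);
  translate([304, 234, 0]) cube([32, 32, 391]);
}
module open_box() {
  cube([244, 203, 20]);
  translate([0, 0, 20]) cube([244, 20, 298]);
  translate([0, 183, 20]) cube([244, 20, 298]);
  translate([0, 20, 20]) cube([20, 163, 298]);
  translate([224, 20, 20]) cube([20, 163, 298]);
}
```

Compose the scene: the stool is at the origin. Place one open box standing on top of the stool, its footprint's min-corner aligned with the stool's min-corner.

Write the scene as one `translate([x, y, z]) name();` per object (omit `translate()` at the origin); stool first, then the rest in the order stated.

stool();
translate([0, 0, 417]) open_box();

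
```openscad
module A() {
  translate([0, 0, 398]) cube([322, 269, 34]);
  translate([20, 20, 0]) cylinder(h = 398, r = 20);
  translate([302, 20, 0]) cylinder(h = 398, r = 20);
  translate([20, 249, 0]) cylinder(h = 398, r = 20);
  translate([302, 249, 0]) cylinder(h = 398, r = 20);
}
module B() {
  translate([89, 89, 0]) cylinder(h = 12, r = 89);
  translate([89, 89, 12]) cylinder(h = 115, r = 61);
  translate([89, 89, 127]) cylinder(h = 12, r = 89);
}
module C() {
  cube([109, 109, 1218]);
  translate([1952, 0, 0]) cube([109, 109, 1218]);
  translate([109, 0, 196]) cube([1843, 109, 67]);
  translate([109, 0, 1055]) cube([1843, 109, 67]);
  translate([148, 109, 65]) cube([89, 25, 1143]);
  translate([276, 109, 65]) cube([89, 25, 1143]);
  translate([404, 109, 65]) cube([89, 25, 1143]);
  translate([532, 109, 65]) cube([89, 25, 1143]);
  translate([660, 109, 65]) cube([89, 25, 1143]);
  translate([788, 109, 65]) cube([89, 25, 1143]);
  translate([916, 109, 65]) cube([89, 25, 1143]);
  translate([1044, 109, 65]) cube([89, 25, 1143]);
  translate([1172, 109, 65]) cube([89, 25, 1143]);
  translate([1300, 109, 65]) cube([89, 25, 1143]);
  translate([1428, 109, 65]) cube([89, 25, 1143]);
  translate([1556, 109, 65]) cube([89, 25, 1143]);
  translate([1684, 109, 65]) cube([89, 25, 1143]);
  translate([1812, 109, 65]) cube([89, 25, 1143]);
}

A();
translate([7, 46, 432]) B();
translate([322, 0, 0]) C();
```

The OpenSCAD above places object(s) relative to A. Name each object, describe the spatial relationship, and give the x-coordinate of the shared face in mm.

The stool's +x face and the fence section's −x face are both at x = 322 mm.

A is a stool. B is a spool. C is a fence section. The spool is on top of the stool. The fence section is against the stool's +x side, with their −y faces flush. The x-coordinate of the shared face is 322 mm.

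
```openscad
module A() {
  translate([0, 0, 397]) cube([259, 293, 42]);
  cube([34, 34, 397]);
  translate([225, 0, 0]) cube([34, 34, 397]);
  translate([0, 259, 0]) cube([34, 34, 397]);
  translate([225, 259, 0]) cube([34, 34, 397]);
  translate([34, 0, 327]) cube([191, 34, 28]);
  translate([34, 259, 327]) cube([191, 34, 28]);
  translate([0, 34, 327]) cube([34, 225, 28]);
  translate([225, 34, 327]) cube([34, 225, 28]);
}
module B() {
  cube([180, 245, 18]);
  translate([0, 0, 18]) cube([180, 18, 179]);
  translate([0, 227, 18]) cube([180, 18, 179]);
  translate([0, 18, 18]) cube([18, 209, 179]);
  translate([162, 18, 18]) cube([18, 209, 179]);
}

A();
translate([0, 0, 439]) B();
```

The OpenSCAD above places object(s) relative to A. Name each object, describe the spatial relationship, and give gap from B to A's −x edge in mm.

The open box's min-x is at 0; the stool's min-x is 0; gap = 0 mm.

A is a stool. B is an open box. The open box is on top of the stool. The gap from the open box to the stool's −x edge is 0 mm.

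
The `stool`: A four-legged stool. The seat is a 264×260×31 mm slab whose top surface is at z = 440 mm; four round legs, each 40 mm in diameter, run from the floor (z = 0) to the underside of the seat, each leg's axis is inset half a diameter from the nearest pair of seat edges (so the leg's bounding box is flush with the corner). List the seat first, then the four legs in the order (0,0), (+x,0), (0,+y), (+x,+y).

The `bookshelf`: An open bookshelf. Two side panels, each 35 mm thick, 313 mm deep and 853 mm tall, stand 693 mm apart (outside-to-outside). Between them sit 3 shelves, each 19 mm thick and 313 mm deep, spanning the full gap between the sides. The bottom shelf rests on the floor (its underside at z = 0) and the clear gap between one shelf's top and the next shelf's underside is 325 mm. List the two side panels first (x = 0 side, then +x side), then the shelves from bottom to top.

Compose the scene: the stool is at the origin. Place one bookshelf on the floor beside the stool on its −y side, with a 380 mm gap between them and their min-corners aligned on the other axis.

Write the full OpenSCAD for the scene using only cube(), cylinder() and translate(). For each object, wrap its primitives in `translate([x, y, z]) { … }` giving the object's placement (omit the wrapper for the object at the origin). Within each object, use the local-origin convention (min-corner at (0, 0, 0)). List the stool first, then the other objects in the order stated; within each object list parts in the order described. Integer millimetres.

translate([0, 0, 409]) cube([264, 260, 31]);
translate([20, 20, 0]) cylinder(h = 409, r = 20);
translate([244, 20, 0]) cylinder(h = 409, r = 20);
translate([20, 240, 0]) cylinder(h = 409, r = 20);
translate([244, 240, 0]) cylinder(h = 409, r = 20);
translate([0, -693, 0]) {
  cube([35, 313, 853]);
  translate([658, 0, 0]) cube([35, 313, 853]);
  translate([35, 0, 0]) cube([623, 313, 19]);
  translate([35, 0, 344]) cube([623, 313, 19]);
  translate([35, 0, 688]) cube([623, 313, 19]);
}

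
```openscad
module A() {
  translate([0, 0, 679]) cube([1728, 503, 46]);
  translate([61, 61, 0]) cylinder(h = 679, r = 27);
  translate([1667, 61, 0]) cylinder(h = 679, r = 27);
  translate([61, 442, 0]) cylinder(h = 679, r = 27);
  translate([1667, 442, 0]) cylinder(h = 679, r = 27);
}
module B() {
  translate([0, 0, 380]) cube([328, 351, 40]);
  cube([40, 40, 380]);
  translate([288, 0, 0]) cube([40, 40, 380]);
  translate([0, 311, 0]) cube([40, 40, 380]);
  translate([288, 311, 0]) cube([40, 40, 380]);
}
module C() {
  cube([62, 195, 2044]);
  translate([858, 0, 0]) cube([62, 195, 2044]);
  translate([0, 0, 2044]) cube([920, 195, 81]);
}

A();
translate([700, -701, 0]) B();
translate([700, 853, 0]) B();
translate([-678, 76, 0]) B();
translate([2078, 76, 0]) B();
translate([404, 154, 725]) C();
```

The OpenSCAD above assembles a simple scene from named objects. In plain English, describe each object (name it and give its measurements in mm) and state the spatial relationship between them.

A is a table with a 1728×503 mm rectangular top, 46 mm thick, top surface at z = 725 mm, supported by four round legs of 54 mm diameter, each leg's bounding box inset 34 mm from the nearest pair of top edges, running from the floor.

B is a four-legged stool. The seat is 328×351 mm, 40 mm thick, top at z = 420 mm. It stands on four square legs, each 40×40 mm in cross-section, from z = 0 to the seat underside, each flush with a corner of the seat.

C is a rectangular door frame: two vertical jambs of 62×195 mm section, 2044 mm tall, with a clear opening 796 mm wide between their inner faces. A header 81 mm tall and 195 mm deep lies on top of the jambs and spans the full outside width.

Four stools sit around the table at the −y, +y, −x, +x sides. The door frame is on top of the table, centred.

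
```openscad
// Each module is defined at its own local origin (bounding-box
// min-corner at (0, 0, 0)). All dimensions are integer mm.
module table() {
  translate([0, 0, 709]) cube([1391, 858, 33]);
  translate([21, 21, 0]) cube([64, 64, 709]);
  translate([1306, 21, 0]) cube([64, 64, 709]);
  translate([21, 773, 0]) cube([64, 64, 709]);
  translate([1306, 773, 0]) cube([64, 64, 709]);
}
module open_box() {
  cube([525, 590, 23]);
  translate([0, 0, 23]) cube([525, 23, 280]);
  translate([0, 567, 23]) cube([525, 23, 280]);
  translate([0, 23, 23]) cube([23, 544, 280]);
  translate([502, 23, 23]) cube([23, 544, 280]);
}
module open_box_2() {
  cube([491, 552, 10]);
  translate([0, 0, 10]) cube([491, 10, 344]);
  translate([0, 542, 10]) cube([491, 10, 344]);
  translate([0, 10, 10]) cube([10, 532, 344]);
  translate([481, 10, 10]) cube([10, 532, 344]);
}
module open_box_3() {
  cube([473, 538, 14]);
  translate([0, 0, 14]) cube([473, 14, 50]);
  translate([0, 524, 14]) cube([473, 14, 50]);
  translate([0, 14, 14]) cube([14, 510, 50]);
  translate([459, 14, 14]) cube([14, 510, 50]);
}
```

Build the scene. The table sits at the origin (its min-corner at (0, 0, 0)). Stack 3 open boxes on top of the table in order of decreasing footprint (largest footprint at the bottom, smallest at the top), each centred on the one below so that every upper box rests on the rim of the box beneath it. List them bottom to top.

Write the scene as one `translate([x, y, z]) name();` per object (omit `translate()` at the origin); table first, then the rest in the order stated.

table();
translate([433, 134, 742]) open_box();
translate([450, 153, 1045]) open_box_2();
translate([459, 160, 1399]) open_box_3();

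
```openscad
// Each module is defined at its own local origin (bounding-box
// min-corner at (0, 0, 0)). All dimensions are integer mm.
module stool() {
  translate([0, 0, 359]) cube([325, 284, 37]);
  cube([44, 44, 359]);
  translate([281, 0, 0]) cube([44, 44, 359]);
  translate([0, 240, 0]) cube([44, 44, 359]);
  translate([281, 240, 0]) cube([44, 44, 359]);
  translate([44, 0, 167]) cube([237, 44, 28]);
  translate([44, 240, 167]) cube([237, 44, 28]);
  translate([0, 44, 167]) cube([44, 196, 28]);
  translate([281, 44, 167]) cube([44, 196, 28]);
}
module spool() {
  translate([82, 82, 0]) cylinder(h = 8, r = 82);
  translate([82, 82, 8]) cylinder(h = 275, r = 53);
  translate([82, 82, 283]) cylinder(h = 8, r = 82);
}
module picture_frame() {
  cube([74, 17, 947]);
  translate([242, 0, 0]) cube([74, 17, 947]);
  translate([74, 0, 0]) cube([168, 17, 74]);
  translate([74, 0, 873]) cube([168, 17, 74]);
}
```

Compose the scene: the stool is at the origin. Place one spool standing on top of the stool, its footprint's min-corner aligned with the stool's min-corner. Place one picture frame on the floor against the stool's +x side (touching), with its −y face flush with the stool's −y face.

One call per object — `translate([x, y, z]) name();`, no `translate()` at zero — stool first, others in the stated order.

stool();
translate([0, 0, 396]) spool();
translate([325, 0, 0]) picture_frame();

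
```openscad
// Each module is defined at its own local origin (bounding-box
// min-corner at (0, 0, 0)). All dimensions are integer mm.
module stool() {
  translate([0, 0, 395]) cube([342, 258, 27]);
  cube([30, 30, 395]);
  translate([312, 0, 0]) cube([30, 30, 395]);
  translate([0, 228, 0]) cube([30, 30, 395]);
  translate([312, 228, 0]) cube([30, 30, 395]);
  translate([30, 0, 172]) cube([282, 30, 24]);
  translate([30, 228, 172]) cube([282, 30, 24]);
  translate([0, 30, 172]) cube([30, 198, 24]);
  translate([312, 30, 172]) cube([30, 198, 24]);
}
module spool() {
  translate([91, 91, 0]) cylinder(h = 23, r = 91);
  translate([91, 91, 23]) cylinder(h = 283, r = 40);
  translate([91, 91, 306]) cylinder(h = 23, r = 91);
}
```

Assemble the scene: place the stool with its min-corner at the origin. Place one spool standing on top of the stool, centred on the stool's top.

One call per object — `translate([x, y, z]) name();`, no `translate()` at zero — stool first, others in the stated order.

stool();
translate([80, 38, 422]) spool();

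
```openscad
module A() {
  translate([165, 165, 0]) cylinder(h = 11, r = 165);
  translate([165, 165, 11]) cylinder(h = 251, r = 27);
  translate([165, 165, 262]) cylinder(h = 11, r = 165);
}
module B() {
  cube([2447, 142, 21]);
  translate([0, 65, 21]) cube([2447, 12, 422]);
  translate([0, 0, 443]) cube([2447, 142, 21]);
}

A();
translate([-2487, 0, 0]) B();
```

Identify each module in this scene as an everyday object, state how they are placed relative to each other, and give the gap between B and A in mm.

A is a spool. B is an I-beam. The I-beam is on the floor beside the spool on its −x side. The gap between the I-beam and the spool is 40 mm.

The I-beam's nearest face is 40 mm from the spool's −x face.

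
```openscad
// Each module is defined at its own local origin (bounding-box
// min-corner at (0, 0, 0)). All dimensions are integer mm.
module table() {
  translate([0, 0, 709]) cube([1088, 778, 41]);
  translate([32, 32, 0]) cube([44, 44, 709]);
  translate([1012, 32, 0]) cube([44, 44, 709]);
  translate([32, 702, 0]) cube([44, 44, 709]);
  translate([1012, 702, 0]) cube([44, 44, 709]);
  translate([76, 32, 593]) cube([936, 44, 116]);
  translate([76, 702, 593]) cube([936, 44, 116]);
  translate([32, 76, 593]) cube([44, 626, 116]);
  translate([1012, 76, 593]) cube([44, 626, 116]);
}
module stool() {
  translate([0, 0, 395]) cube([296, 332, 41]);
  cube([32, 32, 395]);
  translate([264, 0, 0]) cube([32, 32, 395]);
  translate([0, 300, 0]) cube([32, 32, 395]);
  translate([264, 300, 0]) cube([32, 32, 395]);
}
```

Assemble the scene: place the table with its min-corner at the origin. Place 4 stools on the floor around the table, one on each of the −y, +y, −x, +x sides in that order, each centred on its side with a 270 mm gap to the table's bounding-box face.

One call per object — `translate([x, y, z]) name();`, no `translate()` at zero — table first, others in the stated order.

table();
translate([396, -602, 0]) stool();
translate([396, 1048, 0]) stool();
translate([-566, 223, 0]) stool();
translate([1358, 223, 0]) stool();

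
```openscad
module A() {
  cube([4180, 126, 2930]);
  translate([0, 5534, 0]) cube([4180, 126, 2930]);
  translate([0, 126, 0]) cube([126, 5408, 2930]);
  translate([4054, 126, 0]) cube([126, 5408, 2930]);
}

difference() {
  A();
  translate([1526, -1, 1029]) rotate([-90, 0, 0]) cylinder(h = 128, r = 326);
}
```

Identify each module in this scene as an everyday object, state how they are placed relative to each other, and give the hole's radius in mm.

The subtracted cylinder has r = 326 mm.

A is a house frame. The house frame has a circular hole through its front wall. The hole's radius is 326 mm.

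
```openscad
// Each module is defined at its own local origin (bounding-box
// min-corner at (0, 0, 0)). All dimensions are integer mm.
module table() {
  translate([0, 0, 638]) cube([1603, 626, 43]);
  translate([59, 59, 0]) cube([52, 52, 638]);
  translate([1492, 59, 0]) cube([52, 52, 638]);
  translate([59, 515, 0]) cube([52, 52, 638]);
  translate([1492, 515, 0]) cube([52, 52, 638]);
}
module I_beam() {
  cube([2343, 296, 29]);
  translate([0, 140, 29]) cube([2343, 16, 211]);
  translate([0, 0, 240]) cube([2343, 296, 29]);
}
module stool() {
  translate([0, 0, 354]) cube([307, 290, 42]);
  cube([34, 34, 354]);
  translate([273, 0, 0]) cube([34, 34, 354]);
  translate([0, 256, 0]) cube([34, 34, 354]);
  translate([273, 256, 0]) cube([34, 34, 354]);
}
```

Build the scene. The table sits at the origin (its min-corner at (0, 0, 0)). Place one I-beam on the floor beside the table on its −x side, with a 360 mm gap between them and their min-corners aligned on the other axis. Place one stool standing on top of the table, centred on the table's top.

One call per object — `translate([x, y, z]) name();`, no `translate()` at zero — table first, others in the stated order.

table();
translate([-2703, 0, 0]) I_beam();
translate([648, 168, 681]) stool();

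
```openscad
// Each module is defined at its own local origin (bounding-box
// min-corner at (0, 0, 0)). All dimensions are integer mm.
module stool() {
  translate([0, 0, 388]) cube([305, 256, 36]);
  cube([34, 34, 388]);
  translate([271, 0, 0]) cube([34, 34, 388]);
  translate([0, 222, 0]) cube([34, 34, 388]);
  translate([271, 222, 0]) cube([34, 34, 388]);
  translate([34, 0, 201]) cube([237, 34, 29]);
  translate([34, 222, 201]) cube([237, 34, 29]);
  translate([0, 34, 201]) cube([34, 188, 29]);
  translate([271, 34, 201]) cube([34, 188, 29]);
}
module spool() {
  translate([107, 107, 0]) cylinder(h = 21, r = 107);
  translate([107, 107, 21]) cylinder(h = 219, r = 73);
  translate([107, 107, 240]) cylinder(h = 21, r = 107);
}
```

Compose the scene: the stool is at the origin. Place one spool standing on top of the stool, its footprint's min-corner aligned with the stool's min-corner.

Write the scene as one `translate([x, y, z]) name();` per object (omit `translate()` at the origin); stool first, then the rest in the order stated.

stool();
translate([0, 0, 424]) spool();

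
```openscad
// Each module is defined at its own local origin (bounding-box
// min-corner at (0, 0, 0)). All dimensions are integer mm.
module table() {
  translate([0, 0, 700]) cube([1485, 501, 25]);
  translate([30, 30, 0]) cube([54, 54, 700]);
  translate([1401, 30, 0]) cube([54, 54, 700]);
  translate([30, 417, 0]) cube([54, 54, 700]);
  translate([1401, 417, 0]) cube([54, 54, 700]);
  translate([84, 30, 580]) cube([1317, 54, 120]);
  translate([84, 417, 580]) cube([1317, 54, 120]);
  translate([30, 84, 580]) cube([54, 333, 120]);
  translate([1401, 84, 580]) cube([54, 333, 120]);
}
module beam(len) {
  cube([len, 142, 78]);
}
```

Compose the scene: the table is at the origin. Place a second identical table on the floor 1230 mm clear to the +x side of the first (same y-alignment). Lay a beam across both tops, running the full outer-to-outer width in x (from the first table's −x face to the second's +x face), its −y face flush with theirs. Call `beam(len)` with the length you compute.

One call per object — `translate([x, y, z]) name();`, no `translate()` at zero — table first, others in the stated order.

table();
translate([2715, 0, 0]) table();
translate([0, 0, 725]) beam(4200);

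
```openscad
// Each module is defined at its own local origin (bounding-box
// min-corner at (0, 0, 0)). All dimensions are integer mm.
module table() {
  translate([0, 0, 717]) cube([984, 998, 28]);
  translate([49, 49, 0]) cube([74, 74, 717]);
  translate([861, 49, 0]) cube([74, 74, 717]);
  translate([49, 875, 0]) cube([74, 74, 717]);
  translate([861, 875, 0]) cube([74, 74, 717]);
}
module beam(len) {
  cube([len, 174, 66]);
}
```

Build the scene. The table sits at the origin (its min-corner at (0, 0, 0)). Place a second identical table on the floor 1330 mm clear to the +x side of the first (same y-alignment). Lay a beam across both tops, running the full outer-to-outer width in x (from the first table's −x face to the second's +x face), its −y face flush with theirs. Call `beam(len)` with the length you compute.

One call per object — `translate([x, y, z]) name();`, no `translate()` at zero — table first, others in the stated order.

table();
translate([2314, 0, 0]) table();
translate([0, 0, 745]) beam(3298);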